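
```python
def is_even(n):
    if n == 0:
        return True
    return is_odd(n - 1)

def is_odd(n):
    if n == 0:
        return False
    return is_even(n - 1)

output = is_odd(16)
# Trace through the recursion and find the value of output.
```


is_odd(16)
= is_even(15)
= is_odd(14)
= is_even(13)
= is_odd(12)
= is_even(11)
= is_odd(10)
= is_even(9)
= is_odd(8)
= is_even(7)
= is_odd(6)
= is_even(5)
= is_odd(4)
= is_even(3)
= is_odd(2)
= is_even(1)
= is_odd(0)
n == 0: return False
= False


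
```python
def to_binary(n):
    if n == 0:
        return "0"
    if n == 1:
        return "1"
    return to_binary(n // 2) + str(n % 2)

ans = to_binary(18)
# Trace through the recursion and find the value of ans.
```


to_binary(18)
= to_binary(9) + "0"
= to_binary(4) + "1" + "0"
= to_binary(2) + "0" + "1" + "0"
= to_binary(1) + "0" + "0" + "1" + "0"
= "1" + "0" + "0" + "1" + "0"
= "10010"


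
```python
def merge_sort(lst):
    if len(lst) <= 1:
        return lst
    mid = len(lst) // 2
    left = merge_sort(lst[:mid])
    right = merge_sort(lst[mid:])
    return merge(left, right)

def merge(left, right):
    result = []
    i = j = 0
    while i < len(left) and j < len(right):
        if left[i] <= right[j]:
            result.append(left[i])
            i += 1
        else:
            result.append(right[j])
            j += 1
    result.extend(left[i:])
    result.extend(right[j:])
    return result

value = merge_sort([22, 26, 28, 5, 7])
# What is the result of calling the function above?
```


merge_sort([22, 26, 28, 5, 7])
Split into [22, 26] and [28, 5, 7]
Left sorted: [22, 26]
Right sorted: [5, 7, 28]
Merge [22, 26] and [5, 7, 28]
= [5, 7, 22, 26, 28]


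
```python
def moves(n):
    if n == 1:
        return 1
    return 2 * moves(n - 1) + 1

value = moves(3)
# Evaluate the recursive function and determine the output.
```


moves(3)
= 2 * moves(2) + 1
= 2 * (2 * moves(1) + 1) + 1
Now compute bottom-up:
moves(1) = 1
moves(2) = 2 * 1 + 1 = 3
moves(3) = 2 * 3 + 1 = 7
= 7


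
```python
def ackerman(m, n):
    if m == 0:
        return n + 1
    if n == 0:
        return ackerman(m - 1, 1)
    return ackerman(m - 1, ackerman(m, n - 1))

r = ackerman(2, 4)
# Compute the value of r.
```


ackerman(2, 4)
= ackerman(1, ackerman(2, 3))
First compute ackerman(2, 3) = 9
= ackerman(1, 9)
= 11


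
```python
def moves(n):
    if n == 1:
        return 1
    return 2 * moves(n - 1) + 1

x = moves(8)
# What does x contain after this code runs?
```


moves(8)
= 2 * moves(7) + 1
= 2 * (2 * moves(6) + 1) + 1
= 2 * (2 * (2 * moves(5) + 1) + 1) + 1
= 2 * (2 * (2 * (2 * moves(4) + 1) + 1) + 1) + 1
= 2 * (2 * (2 * (2 * (2 * moves(3) + 1) + 1) + 1) + 1) + 1
= 2 * (2 * (2 * (2 * (2 * (2 * moves(2) + 1) + 1) + 1) + 1) + 1) + 1
= 2 * (2 * (2 * (2 * (2 * (2 * (2 * moves(1) + 1) + 1) + 1) + 1) + 1) + 1) + 1
Now compute bottom-up:
moves(1) = 1
moves(2) = 2 * 1 + 1 = 3
moves(3) = 2 * 3 + 1 = 7
moves(4) = 2 * 7 + 1 = 15
moves(5) = 2 * 15 + 1 = 31
moves(6) = 2 * 31 + 1 = 63
moves(7) = 2 * 63 + 1 = 127
moves(8) = 2 * 127 + 1 = 255
= 255


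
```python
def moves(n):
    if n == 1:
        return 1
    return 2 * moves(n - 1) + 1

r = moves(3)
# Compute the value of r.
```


moves(3)
= 2 * moves(2) + 1
= 2 * (2 * moves(1) + 1) + 1
Now compute bottom-up:
moves(1) = 1
moves(2) = 2 * 1 + 1 = 3
moves(3) = 2 * 3 + 1 = 7
= 7


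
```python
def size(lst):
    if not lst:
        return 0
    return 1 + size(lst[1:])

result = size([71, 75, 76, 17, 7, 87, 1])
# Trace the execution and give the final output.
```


size([71, 75, 76, 17, 7, 87, 1])
= 1 + size([75, 76, 17, 7, 87, 1])
= 1 + 1 + size([76, 17, 7, 87, 1])
= 1 + 1 + 1 + size([17, 7, 87, 1])
= 1 + 1 + 1 + 1 + size([7, 87, 1])
= 1 + 1 + 1 + 1 + 1 + size([87, 1])
= 1 + 1 + 1 + 1 + 1 + 1 + size([1])
= 1 + 1 + 1 + 1 + 1 + 1 + 1 + size([])
= 1 + 1 + 1 + 1 + 1 + 1 + 1 + 0
= 7


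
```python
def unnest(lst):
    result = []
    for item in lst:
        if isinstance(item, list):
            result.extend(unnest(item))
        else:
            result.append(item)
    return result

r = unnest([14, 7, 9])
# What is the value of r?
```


unnest([14, 7, 9])
Processing each element:
  14 is not a list -> append 14
  7 is not a list -> append 7
  9 is not a list -> append 9
= [14, 7, 9]


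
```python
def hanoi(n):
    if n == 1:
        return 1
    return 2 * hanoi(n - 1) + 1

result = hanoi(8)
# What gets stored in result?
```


hanoi(8)
= 2 * hanoi(7) + 1
= 2 * (2 * hanoi(6) + 1) + 1
= 2 * (2 * (2 * hanoi(5) + 1) + 1) + 1
= 2 * (2 * (2 * (2 * hanoi(4) + 1) + 1) + 1) + 1
= 2 * (2 * (2 * (2 * (2 * hanoi(3) + 1) + 1) + 1) + 1) + 1
= 2 * (2 * (2 * (2 * (2 * (2 * hanoi(2) + 1) + 1) + 1) + 1) + 1) + 1
= 2 * (2 * (2 * (2 * (2 * (2 * (2 * hanoi(1) + 1) + 1) + 1) + 1) + 1) + 1) + 1
Now compute bottom-up:
hanoi(1) = 1
hanoi(2) = 2 * 1 + 1 = 3
hanoi(3) = 2 * 3 + 1 = 7
hanoi(4) = 2 * 7 + 1 = 15
hanoi(5) = 2 * 15 + 1 = 31
hanoi(6) = 2 * 31 + 1 = 63
hanoi(7) = 2 * 63 + 1 = 127
hanoi(8) = 2 * 127 + 1 = 255
= 255


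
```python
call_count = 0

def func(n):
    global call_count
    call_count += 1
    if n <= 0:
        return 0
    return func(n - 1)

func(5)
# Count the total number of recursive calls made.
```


func(5) calls func(4) calls ... calls func(0)
Total calls: 5 + 1 (for base case) = 6


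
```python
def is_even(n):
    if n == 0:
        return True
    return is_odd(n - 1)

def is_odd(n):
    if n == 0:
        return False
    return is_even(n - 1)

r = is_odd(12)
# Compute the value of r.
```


is_odd(12)
= is_even(11)
= is_odd(10)
= is_even(9)
= is_odd(8)
= is_even(7)
= is_odd(6)
= is_even(5)
= is_odd(4)
= is_even(3)
= is_odd(2)
= is_even(1)
= is_odd(0)
n == 0: return False
= False


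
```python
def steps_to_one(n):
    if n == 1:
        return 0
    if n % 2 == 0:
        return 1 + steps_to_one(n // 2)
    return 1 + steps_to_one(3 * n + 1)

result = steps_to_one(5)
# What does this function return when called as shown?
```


steps_to_one(5)
5 is odd -> 3*5+1 = 16 -> steps_to_one(16)
16 is even -> steps_to_one(8)
8 is even -> steps_to_one(4)
4 is even -> steps_to_one(2)
2 is even -> steps_to_one(1)
Reached 1 after 5 steps
= 5


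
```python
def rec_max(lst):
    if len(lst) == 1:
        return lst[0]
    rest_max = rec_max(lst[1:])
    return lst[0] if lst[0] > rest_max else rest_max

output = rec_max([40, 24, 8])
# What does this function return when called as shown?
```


rec_max([40, 24, 8])
= compare 40 with rec_max([24, 8])
= compare 24 with rec_max([8])
Base: rec_max([8]) = 8
compare 24 with 8: max = 24
compare 40 with 24: max = 40
= 40


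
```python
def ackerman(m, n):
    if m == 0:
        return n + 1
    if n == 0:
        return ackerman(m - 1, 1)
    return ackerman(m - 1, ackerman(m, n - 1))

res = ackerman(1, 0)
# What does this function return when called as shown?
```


ackerman(1, 0)
n == 0: return ackerman(0, 1)
= ackerman(0, 1) = 2
= 2


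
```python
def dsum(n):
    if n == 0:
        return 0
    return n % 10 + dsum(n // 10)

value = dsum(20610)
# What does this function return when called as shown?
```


dsum(20610)
= 0 + dsum(2061)
= 0 + 1 + dsum(206)
= 0 + 1 + 6 + dsum(20)
= 0 + 1 + 6 + 0 + dsum(2)
= 0 + 1 + 6 + 0 + 2 + dsum(0)
= 0 + 1 + 6 + 0 + 2 + 0
= 9


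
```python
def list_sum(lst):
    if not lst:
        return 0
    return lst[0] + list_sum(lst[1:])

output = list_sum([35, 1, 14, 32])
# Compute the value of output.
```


list_sum([35, 1, 14, 32])
= 35 + list_sum([1, 14, 32])
= 35 + 1 + list_sum([14, 32])
= 35 + 1 + 14 + list_sum([32])
= 35 + 1 + 14 + 32 + list_sum([])
= 35 + 1 + 14 + 32 + 0
= 82


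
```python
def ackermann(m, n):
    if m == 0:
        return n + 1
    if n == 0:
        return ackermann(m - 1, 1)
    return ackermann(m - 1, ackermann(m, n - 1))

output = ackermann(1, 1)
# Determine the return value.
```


ackermann(1, 1)
= ackermann(0, ackermann(1, 0))
First compute ackermann(1, 0) = 2
= ackermann(0, 2)
= 3


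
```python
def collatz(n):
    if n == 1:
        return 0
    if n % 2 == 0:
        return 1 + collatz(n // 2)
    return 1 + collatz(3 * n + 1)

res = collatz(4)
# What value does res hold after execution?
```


collatz(4)
4 is even -> collatz(2)
2 is even -> collatz(1)
Reached 1 after 2 steps
= 2


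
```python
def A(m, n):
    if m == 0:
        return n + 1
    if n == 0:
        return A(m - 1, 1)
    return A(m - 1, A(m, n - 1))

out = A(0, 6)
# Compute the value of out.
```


A(0, 6)
m == 0: return 6 + 1 = 7
= 7


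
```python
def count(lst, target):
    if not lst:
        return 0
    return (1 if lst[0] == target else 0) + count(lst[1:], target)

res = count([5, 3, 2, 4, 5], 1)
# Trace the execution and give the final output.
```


count([5, 3, 2, 4, 5], 1)
lst[0]=5 != 1: 0 + count([3, 2, 4, 5], 1)
lst[0]=3 != 1: 0 + count([2, 4, 5], 1)
lst[0]=2 != 1: 0 + count([4, 5], 1)
lst[0]=4 != 1: 0 + count([5], 1)
lst[0]=5 != 1: 0 + count([], 1)
= 0


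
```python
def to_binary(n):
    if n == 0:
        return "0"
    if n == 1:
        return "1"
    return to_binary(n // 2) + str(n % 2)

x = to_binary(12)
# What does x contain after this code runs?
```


to_binary(12)
= to_binary(6) + "0"
= to_binary(3) + "0" + "0"
= to_binary(1) + "1" + "0" + "0"
= "1" + "1" + "0" + "0"
= "1100"


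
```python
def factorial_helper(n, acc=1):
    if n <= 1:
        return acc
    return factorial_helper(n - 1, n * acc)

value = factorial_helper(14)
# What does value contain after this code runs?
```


factorial_helper(14, 1)
= factorial_helper(13, 14 * 1) = factorial_helper(13, 14)
= factorial_helper(12, 13 * 14) = factorial_helper(12, 182)
= factorial_helper(11, 12 * 182) = factorial_helper(11, 2184)
= factorial_helper(10, 11 * 2184) = factorial_helper(10, 24024)
= factorial_helper(9, 10 * 24024) = factorial_helper(9, 240240)
= factorial_helper(8, 9 * 240240) = factorial_helper(8, 2162160)
= factorial_helper(7, 8 * 2162160) = factorial_helper(7, 17297280)
= factorial_helper(6, 7 * 17297280) = factorial_helper(6, 121080960)
= factorial_helper(5, 6 * 121080960) = factorial_helper(5, 726485760)
= factorial_helper(4, 5 * 726485760) = factorial_helper(4, 3632428800)
= factorial_helper(3, 4 * 3632428800) = factorial_helper(3, 14529715200)
= factorial_helper(2, 3 * 14529715200) = factorial_helper(2, 43589145600)
= factorial_helper(1, 2 * 43589145600) = factorial_helper(1, 87178291200)
n <= 1, return acc = 87178291200


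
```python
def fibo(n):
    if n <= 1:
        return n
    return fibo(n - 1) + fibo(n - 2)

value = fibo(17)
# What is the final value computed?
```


fibo(17)
= fibo(16) + fibo(15)
= (fibo(15) + fibo(14)) + fibo(15)
Computing bottom-up: fibo(0)=0, fibo(1)=1, fibo(2)=1, fibo(3)=2, fibo(4)=3, fibo(5)=5, fibo(6)=8, fibo(7)=13, fibo(8)=21, fibo(9)=34, fibo(10)=55, fibo(11)=89, fibo(12)=144, fibo(13)=233, fibo(14)=377, fibo(15)=610, fibo(16)=987, fibo(17)=1597
= 1597


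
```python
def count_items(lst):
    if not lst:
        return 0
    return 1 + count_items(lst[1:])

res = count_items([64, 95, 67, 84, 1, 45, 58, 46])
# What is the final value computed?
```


count_items([64, 95, 67, 84, 1, 45, 58, 46])
= 1 + count_items([95, 67, 84, 1, 45, 58, 46])
= 1 + 1 + count_items([67, 84, 1, 45, 58, 46])
= 1 + 1 + 1 + count_items([84, 1, 45, 58, 46])
= 1 + 1 + 1 + 1 + count_items([1, 45, 58, 46])
= 1 + 1 + 1 + 1 + 1 + count_items([45, 58, 46])
= 1 + 1 + 1 + 1 + 1 + 1 + count_items([58, 46])
= 1 + 1 + 1 + 1 + 1 + 1 + 1 + count_items([46])
= 1 + 1 + 1 + 1 + 1 + 1 + 1 + 1 + count_items([])
= 1 + 1 + 1 + 1 + 1 + 1 + 1 + 1 + 0
= 8


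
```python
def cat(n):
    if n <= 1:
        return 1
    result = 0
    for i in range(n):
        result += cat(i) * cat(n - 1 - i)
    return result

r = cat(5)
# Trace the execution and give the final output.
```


cat(5)
= sum of cat(i) * cat(5-1-i) for i in 0..4
First compute sub-values bottom-up:
  cat(0) = 1, cat(1) = 1
  cat(2) = 1*1 + 1*1 = 2
  cat(3) = 1*2 + 1*1 + 2*1 = 5
  cat(4) = 1*5 + 1*2 + 2*1 + 5*1 = 14
Now cat(5):
  cat(0)*cat(4) = 1*14 = 14
  cat(1)*cat(3) = 1*5 = 5
  cat(2)*cat(2) = 2*2 = 4
  cat(3)*cat(1) = 5*1 = 5
  cat(4)*cat(0) = 14*1 = 14
= 14 + 5 + 4 + 5 + 14
= 42


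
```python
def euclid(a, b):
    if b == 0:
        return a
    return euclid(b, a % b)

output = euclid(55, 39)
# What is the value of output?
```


euclid(55, 39)
= euclid(39, 55 % 39) = euclid(39, 16)
= euclid(16, 39 % 16) = euclid(16, 7)
= euclid(7, 16 % 7) = euclid(7, 2)
= euclid(2, 7 % 2) = euclid(2, 1)
= euclid(1, 2 % 1) = euclid(1, 0)
b == 0, return a = 1


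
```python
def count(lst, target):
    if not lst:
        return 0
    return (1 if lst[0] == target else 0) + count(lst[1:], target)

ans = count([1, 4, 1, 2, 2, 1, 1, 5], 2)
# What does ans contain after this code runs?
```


count([1, 4, 1, 2, 2, 1, 1, 5], 2)
lst[0]=1 != 2: 0 + count([4, 1, 2, 2, 1, 1, 5], 2)
lst[0]=4 != 2: 0 + count([1, 2, 2, 1, 1, 5], 2)
lst[0]=1 != 2: 0 + count([2, 2, 1, 1, 5], 2)
lst[0]=2 == 2: 1 + count([2, 1, 1, 5], 2)
lst[0]=2 == 2: 1 + count([1, 1, 5], 2)
lst[0]=1 != 2: 0 + count([1, 5], 2)
lst[0]=1 != 2: 0 + count([5], 2)
lst[0]=5 != 2: 0 + count([], 2)
= 2


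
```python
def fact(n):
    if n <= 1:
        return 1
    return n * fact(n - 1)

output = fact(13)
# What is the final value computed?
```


fact(13)
= 13 * fact(12)
= 13 * 12 * fact(11)
= 13 * 12 * 11 * fact(10)
= 13 * 12 * 11 * 10 * fact(9)
= 13 * 12 * 11 * 10 * 9 * fact(8)
= 13 * 12 * 11 * 10 * 9 * 8 * fact(7)
= 13 * 12 * 11 * 10 * 9 * 8 * 7 * fact(6)
= 13 * 12 * 11 * 10 * 9 * 8 * 7 * 6 * fact(5)
= 13 * 12 * 11 * 10 * 9 * 8 * 7 * 6 * 5 * fact(4)
= 13 * 12 * 11 * 10 * 9 * 8 * 7 * 6 * 5 * 4 * fact(3)
= 13 * 12 * 11 * 10 * 9 * 8 * 7 * 6 * 5 * 4 * 3 * fact(2)
= 13 * 12 * 11 * 10 * 9 * 8 * 7 * 6 * 5 * 4 * 3 * 2 * fact(1)
= 13 * 12 * 11 * 10 * 9 * 8 * 7 * 6 * 5 * 4 * 3 * 2 * 1
= 6227020800


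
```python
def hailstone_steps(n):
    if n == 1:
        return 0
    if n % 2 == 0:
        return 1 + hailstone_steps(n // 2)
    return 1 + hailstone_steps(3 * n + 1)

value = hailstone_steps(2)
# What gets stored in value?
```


hailstone_steps(2)
2 is even -> hailstone_steps(1)
Reached 1 after 1 steps
= 1


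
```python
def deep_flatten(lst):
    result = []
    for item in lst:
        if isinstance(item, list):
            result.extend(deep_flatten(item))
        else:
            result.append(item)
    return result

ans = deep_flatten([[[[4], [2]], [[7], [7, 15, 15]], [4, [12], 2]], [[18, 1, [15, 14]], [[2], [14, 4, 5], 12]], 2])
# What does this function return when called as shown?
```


deep_flatten([[[[4], [2]], [[7], [7, 15, 15]], [4, [12], 2]], [[18, 1, [15, 14]], [[2], [14, 4, 5], 12]], 2])
Processing each element:
  [[[4], [2]], [[7], [7, 15, 15]], [4, [12], 2]] is a list -> deep_flatten recursively -> [4, 2, 7, 7, 15, 15, 4, 12, 2]
  [[18, 1, [15, 14]], [[2], [14, 4, 5], 12]] is a list -> deep_flatten recursively -> [18, 1, 15, 14, 2, 14, 4, 5, 12]
  2 is not a list -> append 2
= [4, 2, 7, 7, 15, 15, 4, 12, 2, 18, 1, 15, 14, 2, 14, 4, 5, 12, 2]


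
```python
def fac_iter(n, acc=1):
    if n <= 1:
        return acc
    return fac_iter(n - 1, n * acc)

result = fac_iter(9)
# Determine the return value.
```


fac_iter(9, 1)
= fac_iter(8, 9 * 1) = fac_iter(8, 9)
= fac_iter(7, 8 * 9) = fac_iter(7, 72)
= fac_iter(6, 7 * 72) = fac_iter(6, 504)
= fac_iter(5, 6 * 504) = fac_iter(5, 3024)
= fac_iter(4, 5 * 3024) = fac_iter(4, 15120)
= fac_iter(3, 4 * 15120) = fac_iter(3, 60480)
= fac_iter(2, 3 * 60480) = fac_iter(2, 181440)
= fac_iter(1, 2 * 181440) = fac_iter(1, 362880)
n <= 1, return acc = 362880


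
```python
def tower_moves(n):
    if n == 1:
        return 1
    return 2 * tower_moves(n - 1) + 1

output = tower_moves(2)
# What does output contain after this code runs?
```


tower_moves(2)
= 2 * tower_moves(1) + 1
Now compute bottom-up:
tower_moves(1) = 1
tower_moves(2) = 2 * 1 + 1 = 3
= 3


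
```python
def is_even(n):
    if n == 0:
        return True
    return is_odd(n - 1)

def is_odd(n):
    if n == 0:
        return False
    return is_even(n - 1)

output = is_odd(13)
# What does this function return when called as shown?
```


is_odd(13)
= is_even(12)
= is_odd(11)
= is_even(10)
= is_odd(9)
= is_even(8)
= is_odd(7)
= is_even(6)
= is_odd(5)
= is_even(4)
= is_odd(3)
= is_even(2)
= is_odd(1)
= is_even(0)
n == 0: return True
= True


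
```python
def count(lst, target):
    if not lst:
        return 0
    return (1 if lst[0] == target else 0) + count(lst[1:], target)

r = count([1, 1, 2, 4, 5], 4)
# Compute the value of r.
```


count([1, 1, 2, 4, 5], 4)
lst[0]=1 != 4: 0 + count([1, 2, 4, 5], 4)
lst[0]=1 != 4: 0 + count([2, 4, 5], 4)
lst[0]=2 != 4: 0 + count([4, 5], 4)
lst[0]=4 == 4: 1 + count([5], 4)
lst[0]=5 != 4: 0 + count([], 4)
= 1


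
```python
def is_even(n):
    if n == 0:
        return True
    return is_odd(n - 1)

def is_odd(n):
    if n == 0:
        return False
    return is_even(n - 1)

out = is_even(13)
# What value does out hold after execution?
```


is_even(13)
= is_odd(12)
= is_even(11)
= is_odd(10)
= is_even(9)
= is_odd(8)
= is_even(7)
= is_odd(6)
= is_even(5)
= is_odd(4)
= is_even(3)
= is_odd(2)
= is_even(1)
= is_odd(0)
n == 0: return False
= False


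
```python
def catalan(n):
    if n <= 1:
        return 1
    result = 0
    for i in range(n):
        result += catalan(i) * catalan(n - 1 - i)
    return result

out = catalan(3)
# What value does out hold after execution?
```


catalan(3)
= sum of catalan(i) * catalan(3-1-i) for i in 0..2
First compute sub-values bottom-up:
  catalan(0) = 1, catalan(1) = 1
  catalan(2) = 1*1 + 1*1 = 2
Now catalan(3):
  catalan(0)*catalan(2) = 1*2 = 2
  catalan(1)*catalan(1) = 1*1 = 1
  catalan(2)*catalan(0) = 2*1 = 2
= 2 + 1 + 2
= 5


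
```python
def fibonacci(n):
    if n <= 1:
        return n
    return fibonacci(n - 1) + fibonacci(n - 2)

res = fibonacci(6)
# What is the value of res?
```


fibonacci(6)
= fibonacci(5) + fibonacci(4)
= (fibonacci(4) + fibonacci(3)) + fibonacci(4)
Computing bottom-up: fibonacci(0)=0, fibonacci(1)=1, fibonacci(2)=1, fibonacci(3)=2, fibonacci(4)=3, fibonacci(5)=5, fibonacci(6)=8
= 8


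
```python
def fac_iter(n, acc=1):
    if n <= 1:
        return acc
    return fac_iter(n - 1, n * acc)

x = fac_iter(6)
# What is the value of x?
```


fac_iter(6, 1)
= fac_iter(5, 6 * 1) = fac_iter(5, 6)
= fac_iter(4, 5 * 6) = fac_iter(4, 30)
= fac_iter(3, 4 * 30) = fac_iter(3, 120)
= fac_iter(2, 3 * 120) = fac_iter(2, 360)
= fac_iter(1, 2 * 360) = fac_iter(1, 720)
n <= 1, return acc = 720


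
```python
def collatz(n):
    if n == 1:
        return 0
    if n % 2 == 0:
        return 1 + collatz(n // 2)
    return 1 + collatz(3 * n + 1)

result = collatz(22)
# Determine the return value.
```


collatz(22)
22 is even -> collatz(11)
11 is odd -> 3*11+1 = 34 -> collatz(34)
34 is even -> collatz(17)
17 is odd -> 3*17+1 = 52 -> collatz(52)
52 is even -> collatz(26)
26 is even -> collatz(13)
13 is odd -> 3*13+1 = 40 -> collatz(40)
40 is even -> collatz(20)
20 is even -> collatz(10)
10 is even -> collatz(5)
5 is odd -> 3*5+1 = 16 -> collatz(16)
16 is even -> collatz(8)
8 is even -> collatz(4)
4 is even -> collatz(2)
2 is even -> collatz(1)
Reached 1 after 15 steps
= 15


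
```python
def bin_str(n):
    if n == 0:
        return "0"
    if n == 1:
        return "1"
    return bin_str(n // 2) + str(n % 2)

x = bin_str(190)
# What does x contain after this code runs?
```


bin_str(190)
= bin_str(95) + "0"
= bin_str(47) + "1" + "0"
= bin_str(23) + "1" + "1" + "0"
= bin_str(11) + "1" + "1" + "1" + "0"
= bin_str(5) + "1" + "1" + "1" + "1" + "0"
= bin_str(2) + "1" + "1" + "1" + "1" + "1" + "0"
= bin_str(1) + "0" + "1" + "1" + "1" + "1" + "1" + "0"
= "1" + "0" + "1" + "1" + "1" + "1" + "1" + "0"
= "10111110"


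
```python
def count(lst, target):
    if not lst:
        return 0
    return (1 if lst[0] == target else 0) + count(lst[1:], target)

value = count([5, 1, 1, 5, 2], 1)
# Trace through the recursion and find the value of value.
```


count([5, 1, 1, 5, 2], 1)
lst[0]=5 != 1: 0 + count([1, 1, 5, 2], 1)
lst[0]=1 == 1: 1 + count([1, 5, 2], 1)
lst[0]=1 == 1: 1 + count([5, 2], 1)
lst[0]=5 != 1: 0 + count([2], 1)
lst[0]=2 != 1: 0 + count([], 1)
= 2


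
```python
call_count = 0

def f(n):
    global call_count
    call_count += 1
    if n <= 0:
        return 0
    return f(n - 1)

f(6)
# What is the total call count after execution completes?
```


f(6) calls f(5) calls ... calls f(0)
Total calls: 6 + 1 (for base case) = 7


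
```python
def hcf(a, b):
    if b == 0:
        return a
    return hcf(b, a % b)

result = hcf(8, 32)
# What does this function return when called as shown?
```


hcf(8, 32)
= hcf(32, 8 % 32) = hcf(32, 8)
= hcf(8, 32 % 8) = hcf(8, 0)
b == 0, return a = 8


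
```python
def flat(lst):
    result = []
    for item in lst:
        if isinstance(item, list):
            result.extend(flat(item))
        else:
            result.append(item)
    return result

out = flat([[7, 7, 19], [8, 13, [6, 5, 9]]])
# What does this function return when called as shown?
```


flat([[7, 7, 19], [8, 13, [6, 5, 9]]])
Processing each element:
  [7, 7, 19] is a list -> flat recursively -> [7, 7, 19]
  [8, 13, [6, 5, 9]] is a list -> flat recursively -> [8, 13, 6, 5, 9]
= [7, 7, 19, 8, 13, 6, 5, 9]


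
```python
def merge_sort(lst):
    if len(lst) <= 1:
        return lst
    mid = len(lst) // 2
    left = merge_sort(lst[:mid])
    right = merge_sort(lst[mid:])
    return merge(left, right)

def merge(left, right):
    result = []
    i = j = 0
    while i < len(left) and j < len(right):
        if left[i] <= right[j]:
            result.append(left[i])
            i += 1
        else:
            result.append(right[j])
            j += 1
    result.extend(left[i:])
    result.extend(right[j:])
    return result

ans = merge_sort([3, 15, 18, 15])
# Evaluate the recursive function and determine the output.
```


merge_sort([3, 15, 18, 15])
Split into [3, 15] and [18, 15]
Left sorted: [3, 15]
Right sorted: [15, 18]
Merge [3, 15] and [15, 18]
= [3, 15, 15, 18]


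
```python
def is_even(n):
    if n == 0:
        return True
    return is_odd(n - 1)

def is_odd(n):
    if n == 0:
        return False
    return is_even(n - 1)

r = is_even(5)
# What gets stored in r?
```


is_even(5)
= is_odd(4)
= is_even(3)
= is_odd(2)
= is_even(1)
= is_odd(0)
n == 0: return False
= False


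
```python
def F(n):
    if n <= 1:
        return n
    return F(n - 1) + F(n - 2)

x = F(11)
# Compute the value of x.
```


F(11)
= F(10) + F(9)
= (F(9) + F(8)) + F(9)
Computing bottom-up: F(0)=0, F(1)=1, F(2)=1, F(3)=2, F(4)=3, F(5)=5, F(6)=8, F(7)=13, F(8)=21, F(9)=34, F(10)=55, F(11)=89
= 89


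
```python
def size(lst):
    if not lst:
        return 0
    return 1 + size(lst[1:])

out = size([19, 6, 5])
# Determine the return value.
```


size([19, 6, 5])
= 1 + size([6, 5])
= 1 + 1 + size([5])
= 1 + 1 + 1 + size([])
= 1 + 1 + 1 + 0
= 3


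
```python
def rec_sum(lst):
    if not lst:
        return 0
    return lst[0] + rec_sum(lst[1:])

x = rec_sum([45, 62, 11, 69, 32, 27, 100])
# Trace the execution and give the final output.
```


rec_sum([45, 62, 11, 69, 32, 27, 100])
= 45 + rec_sum([62, 11, 69, 32, 27, 100])
= 45 + 62 + rec_sum([11, 69, 32, 27, 100])
= 45 + 62 + 11 + rec_sum([69, 32, 27, 100])
= 45 + 62 + 11 + 69 + rec_sum([32, 27, 100])
= 45 + 62 + 11 + 69 + 32 + rec_sum([27, 100])
= 45 + 62 + 11 + 69 + 32 + 27 + rec_sum([100])
= 45 + 62 + 11 + 69 + 32 + 27 + 100 + rec_sum([])
= 45 + 62 + 11 + 69 + 32 + 27 + 100 + 0
= 346


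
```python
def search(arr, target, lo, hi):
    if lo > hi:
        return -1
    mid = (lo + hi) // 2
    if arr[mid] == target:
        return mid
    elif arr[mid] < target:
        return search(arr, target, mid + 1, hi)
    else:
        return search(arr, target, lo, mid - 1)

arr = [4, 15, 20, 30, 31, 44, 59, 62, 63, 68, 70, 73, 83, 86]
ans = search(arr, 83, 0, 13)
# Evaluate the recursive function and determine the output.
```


search(arr, 83, 0, 13)
lo=0, hi=13, mid=6, arr[mid]=59
59 < 83, search right half
lo=7, hi=13, mid=10, arr[mid]=70
70 < 83, search right half
lo=11, hi=13, mid=12, arr[mid]=83
arr[12] == 83, found at index 12
= 12


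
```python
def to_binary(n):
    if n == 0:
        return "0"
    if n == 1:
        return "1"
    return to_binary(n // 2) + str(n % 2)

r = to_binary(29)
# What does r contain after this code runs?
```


to_binary(29)
= to_binary(14) + "1"
= to_binary(7) + "0" + "1"
= to_binary(3) + "1" + "0" + "1"
= to_binary(1) + "1" + "1" + "0" + "1"
= "1" + "1" + "1" + "0" + "1"
= "11101"


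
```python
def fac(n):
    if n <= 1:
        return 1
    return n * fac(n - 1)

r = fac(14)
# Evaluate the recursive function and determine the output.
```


fac(14)
= 14 * fac(13)
= 14 * 13 * fac(12)
= 14 * 13 * 12 * fac(11)
= 14 * 13 * 12 * 11 * fac(10)
= 14 * 13 * 12 * 11 * 10 * fac(9)
= 14 * 13 * 12 * 11 * 10 * 9 * fac(8)
= 14 * 13 * 12 * 11 * 10 * 9 * 8 * fac(7)
= 14 * 13 * 12 * 11 * 10 * 9 * 8 * 7 * fac(6)
= 14 * 13 * 12 * 11 * 10 * 9 * 8 * 7 * 6 * fac(5)
= 14 * 13 * 12 * 11 * 10 * 9 * 8 * 7 * 6 * 5 * fac(4)
= 14 * 13 * 12 * 11 * 10 * 9 * 8 * 7 * 6 * 5 * 4 * fac(3)
= 14 * 13 * 12 * 11 * 10 * 9 * 8 * 7 * 6 * 5 * 4 * 3 * fac(2)
= 14 * 13 * 12 * 11 * 10 * 9 * 8 * 7 * 6 * 5 * 4 * 3 * 2 * fac(1)
= 14 * 13 * 12 * 11 * 10 * 9 * 8 * 7 * 6 * 5 * 4 * 3 * 2 * 1
= 87178291200


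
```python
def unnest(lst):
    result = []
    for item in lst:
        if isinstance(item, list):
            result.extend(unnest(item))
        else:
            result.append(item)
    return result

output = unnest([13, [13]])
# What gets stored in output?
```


unnest([13, [13]])
Processing each element:
  13 is not a list -> append 13
  [13] is a list -> unnest recursively -> [13]
= [13, 13]


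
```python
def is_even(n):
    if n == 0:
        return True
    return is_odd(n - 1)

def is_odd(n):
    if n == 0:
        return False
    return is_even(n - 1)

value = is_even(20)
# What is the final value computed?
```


is_even(20)
= is_odd(19)
= is_even(18)
= is_odd(17)
= is_even(16)
= is_odd(15)
= is_even(14)
= is_odd(13)
= is_even(12)
= is_odd(11)
= is_even(10)
= is_odd(9)
= is_even(8)
= is_odd(7)
= is_even(6)
= is_odd(5)
= is_even(4)
= is_odd(3)
= is_even(2)
= is_odd(1)
= is_even(0)
n == 0: return True
= True


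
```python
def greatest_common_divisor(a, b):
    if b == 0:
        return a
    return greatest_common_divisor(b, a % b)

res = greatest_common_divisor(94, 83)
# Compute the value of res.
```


greatest_common_divisor(94, 83)
= greatest_common_divisor(83, 94 % 83) = greatest_common_divisor(83, 11)
= greatest_common_divisor(11, 83 % 11) = greatest_common_divisor(11, 6)
= greatest_common_divisor(6, 11 % 6) = greatest_common_divisor(6, 5)
= greatest_common_divisor(5, 6 % 5) = greatest_common_divisor(5, 1)
= greatest_common_divisor(1, 5 % 1) = greatest_common_divisor(1, 0)
b == 0, return a = 1


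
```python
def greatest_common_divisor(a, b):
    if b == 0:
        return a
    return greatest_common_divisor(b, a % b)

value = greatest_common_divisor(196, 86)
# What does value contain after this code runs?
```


greatest_common_divisor(196, 86)
= greatest_common_divisor(86, 196 % 86) = greatest_common_divisor(86, 24)
= greatest_common_divisor(24, 86 % 24) = greatest_common_divisor(24, 14)
= greatest_common_divisor(14, 24 % 14) = greatest_common_divisor(14, 10)
= greatest_common_divisor(10, 14 % 10) = greatest_common_divisor(10, 4)
= greatest_common_divisor(4, 10 % 4) = greatest_common_divisor(4, 2)
= greatest_common_divisor(2, 4 % 2) = greatest_common_divisor(2, 0)
b == 0, return a = 2


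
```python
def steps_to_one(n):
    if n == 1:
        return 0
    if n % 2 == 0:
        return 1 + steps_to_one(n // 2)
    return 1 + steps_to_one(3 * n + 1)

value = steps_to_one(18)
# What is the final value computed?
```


steps_to_one(18)
18 is even -> steps_to_one(9)
9 is odd -> 3*9+1 = 28 -> steps_to_one(28)
28 is even -> steps_to_one(14)
14 is even -> steps_to_one(7)
7 is odd -> 3*7+1 = 22 -> steps_to_one(22)
22 is even -> steps_to_one(11)
11 is odd -> 3*11+1 = 34 -> steps_to_one(34)
34 is even -> steps_to_one(17)
17 is odd -> 3*17+1 = 52 -> steps_to_one(52)
52 is even -> steps_to_one(26)
26 is even -> steps_to_one(13)
13 is odd -> 3*13+1 = 40 -> steps_to_one(40)
40 is even -> steps_to_one(20)
20 is even -> steps_to_one(10)
10 is even -> steps_to_one(5)
5 is odd -> 3*5+1 = 16 -> steps_to_one(16)
16 is even -> steps_to_one(8)
8 is even -> steps_to_one(4)
4 is even -> steps_to_one(2)
2 is even -> steps_to_one(1)
Reached 1 after 20 steps
= 20


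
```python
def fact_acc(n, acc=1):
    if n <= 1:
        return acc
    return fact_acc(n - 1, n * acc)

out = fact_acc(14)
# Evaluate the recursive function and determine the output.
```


fact_acc(14, 1)
= fact_acc(13, 14 * 1) = fact_acc(13, 14)
= fact_acc(12, 13 * 14) = fact_acc(12, 182)
= fact_acc(11, 12 * 182) = fact_acc(11, 2184)
= fact_acc(10, 11 * 2184) = fact_acc(10, 24024)
= fact_acc(9, 10 * 24024) = fact_acc(9, 240240)
= fact_acc(8, 9 * 240240) = fact_acc(8, 2162160)
= fact_acc(7, 8 * 2162160) = fact_acc(7, 17297280)
= fact_acc(6, 7 * 17297280) = fact_acc(6, 121080960)
= fact_acc(5, 6 * 121080960) = fact_acc(5, 726485760)
= fact_acc(4, 5 * 726485760) = fact_acc(4, 3632428800)
= fact_acc(3, 4 * 3632428800) = fact_acc(3, 14529715200)
= fact_acc(2, 3 * 14529715200) = fact_acc(2, 43589145600)
= fact_acc(1, 2 * 43589145600) = fact_acc(1, 87178291200)
n <= 1, return acc = 87178291200


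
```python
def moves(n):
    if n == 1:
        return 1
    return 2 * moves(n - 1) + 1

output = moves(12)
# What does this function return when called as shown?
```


moves(12)
= 2 * moves(11) + 1
= 2 * (2 * moves(10) + 1) + 1
= 2 * (2 * (2 * moves(9) + 1) + 1) + 1
= 2 * (2 * (2 * (2 * moves(8) + 1) + 1) + 1) + 1
= 2 * (2 * (2 * (2 * (2 * moves(7) + 1) + 1) + 1) + 1) + 1
= 2 * (2 * (2 * (2 * (2 * (2 * moves(6) + 1) + 1) + 1) + 1) + 1) + 1
= 2 * (2 * (2 * (2 * (2 * (2 * (2 * moves(5) + 1) + 1) + 1) + 1) + 1) + 1) + 1
= 2 * (2 * (2 * (2 * (2 * (2 * (2 * (2 * moves(4) + 1) + 1) + 1) + 1) + 1) + 1) + 1) + 1
= 2 * (2 * (2 * (2 * (2 * (2 * (2 * (2 * (2 * moves(3) + 1) + 1) + 1) + 1) + 1) + 1) + 1) + 1) + 1
= 2 * (2 * (2 * (2 * (2 * (2 * (2 * (2 * (2 * (2 * moves(2) + 1) + 1) + 1) + 1) + 1) + 1) + 1) + 1) + 1) + 1
= 2 * (2 * (2 * (2 * (2 * (2 * (2 * (2 * (2 * (2 * (2 * moves(1) + 1) + 1) + 1) + 1) + 1) + 1) + 1) + 1) + 1) + 1) + 1
Now compute bottom-up:
moves(1) = 1
moves(2) = 2 * 1 + 1 = 3
moves(3) = 2 * 3 + 1 = 7
moves(4) = 2 * 7 + 1 = 15
moves(5) = 2 * 15 + 1 = 31
moves(6) = 2 * 31 + 1 = 63
moves(7) = 2 * 63 + 1 = 127
moves(8) = 2 * 127 + 1 = 255
moves(9) = 2 * 255 + 1 = 511
moves(10) = 2 * 511 + 1 = 1023
moves(11) = 2 * 1023 + 1 = 2047
moves(12) = 2 * 2047 + 1 = 4095
= 4095


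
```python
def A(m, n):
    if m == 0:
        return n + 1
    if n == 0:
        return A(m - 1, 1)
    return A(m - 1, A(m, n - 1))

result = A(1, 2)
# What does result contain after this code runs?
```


A(1, 2)
= A(0, A(1, 1))
First compute A(1, 1) = 3
= A(0, 3)
= 4


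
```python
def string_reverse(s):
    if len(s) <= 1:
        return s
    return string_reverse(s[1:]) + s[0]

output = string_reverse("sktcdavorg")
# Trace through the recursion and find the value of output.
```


string_reverse("sktcdavorg")
= string_reverse("ktcdavorg") + "s"
= string_reverse("tcdavorg") + "k" + "s"
= string_reverse("cdavorg") + "t" + "k" + "s"
= string_reverse("davorg") + "c" + "t" + "k" + "s"
= string_reverse("avorg") + "d" + "c" + "t" + "k" + "s"
= string_reverse("vorg") + "a" + "d" + "c" + "t" + "k" + "s"
= string_reverse("org") + "v" + "a" + "d" + "c" + "t" + "k" + "s"
= string_reverse("rg") + "o" + "v" + "a" + "d" + "c" + "t" + "k" + "s"
= string_reverse("g") + "r" + "o" + "v" + "a" + "d" + "c" + "t" + "k" + "s"
= "g" + "r" + "o" + "v" + "a" + "d" + "c" + "t" + "k" + "s"
= "grovadctks"


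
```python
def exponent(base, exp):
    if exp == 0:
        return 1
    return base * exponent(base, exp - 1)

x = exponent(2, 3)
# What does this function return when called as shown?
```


exponent(2, 3)
= 2 * exponent(2, 2)
= 2 * 2 * exponent(2, 1)
= 2 * 2 * 2 * exponent(2, 0)
= 2 * 2 * 2 * 1
= 8


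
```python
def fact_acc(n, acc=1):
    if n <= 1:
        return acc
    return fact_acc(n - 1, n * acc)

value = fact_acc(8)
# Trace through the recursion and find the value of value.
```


fact_acc(8, 1)
= fact_acc(7, 8 * 1) = fact_acc(7, 8)
= fact_acc(6, 7 * 8) = fact_acc(6, 56)
= fact_acc(5, 6 * 56) = fact_acc(5, 336)
= fact_acc(4, 5 * 336) = fact_acc(4, 1680)
= fact_acc(3, 4 * 1680) = fact_acc(3, 6720)
= fact_acc(2, 3 * 6720) = fact_acc(2, 20160)
= fact_acc(1, 2 * 20160) = fact_acc(1, 40320)
n <= 1, return acc = 40320


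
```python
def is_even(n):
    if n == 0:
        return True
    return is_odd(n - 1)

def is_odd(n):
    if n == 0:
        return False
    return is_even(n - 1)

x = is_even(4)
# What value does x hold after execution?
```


is_even(4)
= is_odd(3)
= is_even(2)
= is_odd(1)
= is_even(0)
n == 0: return True
= True


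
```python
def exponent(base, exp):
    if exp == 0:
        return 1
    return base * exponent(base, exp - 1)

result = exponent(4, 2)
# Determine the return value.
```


exponent(4, 2)
= 4 * exponent(4, 1)
= 4 * 4 * exponent(4, 0)
= 4 * 4 * 1
= 16


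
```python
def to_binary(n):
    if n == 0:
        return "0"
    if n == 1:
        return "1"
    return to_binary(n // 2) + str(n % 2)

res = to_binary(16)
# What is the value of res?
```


to_binary(16)
= to_binary(8) + "0"
= to_binary(4) + "0" + "0"
= to_binary(2) + "0" + "0" + "0"
= to_binary(1) + "0" + "0" + "0" + "0"
= "1" + "0" + "0" + "0" + "0"
= "10000"


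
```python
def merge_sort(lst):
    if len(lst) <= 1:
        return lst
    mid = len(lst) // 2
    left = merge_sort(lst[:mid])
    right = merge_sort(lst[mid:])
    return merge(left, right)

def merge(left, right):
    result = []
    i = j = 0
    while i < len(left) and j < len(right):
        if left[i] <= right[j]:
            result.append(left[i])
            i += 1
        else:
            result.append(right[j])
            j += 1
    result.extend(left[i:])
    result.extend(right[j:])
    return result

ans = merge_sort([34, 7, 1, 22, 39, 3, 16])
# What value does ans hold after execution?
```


merge_sort([34, 7, 1, 22, 39, 3, 16])
Split into [34, 7, 1] and [22, 39, 3, 16]
Left sorted: [1, 7, 34]
Right sorted: [3, 16, 22, 39]
Merge [1, 7, 34] and [3, 16, 22, 39]
= [1, 3, 7, 16, 22, 34, 39]


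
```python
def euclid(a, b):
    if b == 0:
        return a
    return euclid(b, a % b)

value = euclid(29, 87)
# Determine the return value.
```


euclid(29, 87)
= euclid(87, 29 % 87) = euclid(87, 29)
= euclid(29, 87 % 29) = euclid(29, 0)
b == 0, return a = 29


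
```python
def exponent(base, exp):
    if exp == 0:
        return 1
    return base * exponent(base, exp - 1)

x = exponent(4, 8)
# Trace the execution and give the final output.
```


exponent(4, 8)
= 4 * exponent(4, 7)
= 4 * 4 * exponent(4, 6)
= 4 * 4 * 4 * exponent(4, 5)
= 4 * 4 * 4 * 4 * exponent(4, 4)
= 4 * 4 * 4 * 4 * 4 * exponent(4, 3)
= 4 * 4 * 4 * 4 * 4 * 4 * exponent(4, 2)
= 4 * 4 * 4 * 4 * 4 * 4 * 4 * exponent(4, 1)
= 4 * 4 * 4 * 4 * 4 * 4 * 4 * 4 * exponent(4, 0)
= 4 * 4 * 4 * 4 * 4 * 4 * 4 * 4 * 1
= 65536


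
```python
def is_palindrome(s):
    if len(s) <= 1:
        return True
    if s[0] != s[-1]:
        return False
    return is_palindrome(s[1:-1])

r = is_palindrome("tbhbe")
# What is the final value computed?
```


is_palindrome("tbhbe")
"tbhbe": s[0]='t' != s[-1]='e' -> False
= False


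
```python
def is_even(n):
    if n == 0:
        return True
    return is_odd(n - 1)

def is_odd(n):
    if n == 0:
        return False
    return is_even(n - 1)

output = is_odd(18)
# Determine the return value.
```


is_odd(18)
= is_even(17)
= is_odd(16)
= is_even(15)
= is_odd(14)
= is_even(13)
= is_odd(12)
= is_even(11)
= is_odd(10)
= is_even(9)
= is_odd(8)
= is_even(7)
= is_odd(6)
= is_even(5)
= is_odd(4)
= is_even(3)
= is_odd(2)
= is_even(1)
= is_odd(0)
n == 0: return False
= False


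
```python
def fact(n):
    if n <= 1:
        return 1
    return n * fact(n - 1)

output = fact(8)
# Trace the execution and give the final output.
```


fact(8)
= 8 * fact(7)
= 8 * 7 * fact(6)
= 8 * 7 * 6 * fact(5)
= 8 * 7 * 6 * 5 * fact(4)
= 8 * 7 * 6 * 5 * 4 * fact(3)
= 8 * 7 * 6 * 5 * 4 * 3 * fact(2)
= 8 * 7 * 6 * 5 * 4 * 3 * 2 * fact(1)
= 8 * 7 * 6 * 5 * 4 * 3 * 2 * 1
= 40320


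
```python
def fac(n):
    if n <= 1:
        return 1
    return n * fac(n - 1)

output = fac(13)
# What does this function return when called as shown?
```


fac(13)
= 13 * fac(12)
= 13 * 12 * fac(11)
= 13 * 12 * 11 * fac(10)
= 13 * 12 * 11 * 10 * fac(9)
= 13 * 12 * 11 * 10 * 9 * fac(8)
= 13 * 12 * 11 * 10 * 9 * 8 * fac(7)
= 13 * 12 * 11 * 10 * 9 * 8 * 7 * fac(6)
= 13 * 12 * 11 * 10 * 9 * 8 * 7 * 6 * fac(5)
= 13 * 12 * 11 * 10 * 9 * 8 * 7 * 6 * 5 * fac(4)
= 13 * 12 * 11 * 10 * 9 * 8 * 7 * 6 * 5 * 4 * fac(3)
= 13 * 12 * 11 * 10 * 9 * 8 * 7 * 6 * 5 * 4 * 3 * fac(2)
= 13 * 12 * 11 * 10 * 9 * 8 * 7 * 6 * 5 * 4 * 3 * 2 * fac(1)
= 13 * 12 * 11 * 10 * 9 * 8 * 7 * 6 * 5 * 4 * 3 * 2 * 1
= 6227020800


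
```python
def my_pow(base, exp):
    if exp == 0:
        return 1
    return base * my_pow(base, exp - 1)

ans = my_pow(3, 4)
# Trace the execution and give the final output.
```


my_pow(3, 4)
= 3 * my_pow(3, 3)
= 3 * 3 * my_pow(3, 2)
= 3 * 3 * 3 * my_pow(3, 1)
= 3 * 3 * 3 * 3 * my_pow(3, 0)
= 3 * 3 * 3 * 3 * 1
= 81


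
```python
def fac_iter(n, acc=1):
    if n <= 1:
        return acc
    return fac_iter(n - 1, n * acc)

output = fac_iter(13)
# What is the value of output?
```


fac_iter(13, 1)
= fac_iter(12, 13 * 1) = fac_iter(12, 13)
= fac_iter(11, 12 * 13) = fac_iter(11, 156)
= fac_iter(10, 11 * 156) = fac_iter(10, 1716)
= fac_iter(9, 10 * 1716) = fac_iter(9, 17160)
= fac_iter(8, 9 * 17160) = fac_iter(8, 154440)
= fac_iter(7, 8 * 154440) = fac_iter(7, 1235520)
= fac_iter(6, 7 * 1235520) = fac_iter(6, 8648640)
= fac_iter(5, 6 * 8648640) = fac_iter(5, 51891840)
= fac_iter(4, 5 * 51891840) = fac_iter(4, 259459200)
= fac_iter(3, 4 * 259459200) = fac_iter(3, 1037836800)
= fac_iter(2, 3 * 1037836800) = fac_iter(2, 3113510400)
= fac_iter(1, 2 * 3113510400) = fac_iter(1, 6227020800)
n <= 1, return acc = 6227020800


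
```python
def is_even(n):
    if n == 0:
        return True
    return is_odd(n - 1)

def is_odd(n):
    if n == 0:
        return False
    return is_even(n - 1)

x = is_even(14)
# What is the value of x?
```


is_even(14)
= is_odd(13)
= is_even(12)
= is_odd(11)
= is_even(10)
= is_odd(9)
= is_even(8)
= is_odd(7)
= is_even(6)
= is_odd(5)
= is_even(4)
= is_odd(3)
= is_even(2)
= is_odd(1)
= is_even(0)
n == 0: return True
= True


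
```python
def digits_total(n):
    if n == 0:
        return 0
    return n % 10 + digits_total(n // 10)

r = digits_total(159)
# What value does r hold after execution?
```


digits_total(159)
= 9 + digits_total(15)
= 9 + 5 + digits_total(1)
= 9 + 5 + 1 + digits_total(0)
= 9 + 5 + 1 + 0
= 15


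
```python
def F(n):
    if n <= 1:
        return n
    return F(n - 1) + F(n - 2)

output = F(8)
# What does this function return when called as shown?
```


F(8)
= F(7) + F(6)
= (F(6) + F(5)) + F(6)
Computing bottom-up: F(0)=0, F(1)=1, F(2)=1, F(3)=2, F(4)=3, F(5)=5, F(6)=8, F(7)=13, F(8)=21
= 21


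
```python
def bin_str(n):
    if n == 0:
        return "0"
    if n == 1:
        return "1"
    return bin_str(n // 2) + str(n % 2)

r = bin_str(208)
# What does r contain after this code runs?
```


bin_str(208)
= bin_str(104) + "0"
= bin_str(52) + "0" + "0"
= bin_str(26) + "0" + "0" + "0"
= bin_str(13) + "0" + "0" + "0" + "0"
= bin_str(6) + "1" + "0" + "0" + "0" + "0"
= bin_str(3) + "0" + "1" + "0" + "0" + "0" + "0"
= bin_str(1) + "1" + "0" + "1" + "0" + "0" + "0" + "0"
= "1" + "1" + "0" + "1" + "0" + "0" + "0" + "0"
= "11010000"


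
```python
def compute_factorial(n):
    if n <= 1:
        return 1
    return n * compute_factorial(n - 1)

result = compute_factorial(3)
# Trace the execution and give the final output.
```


compute_factorial(3)
= 3 * compute_factorial(2)
= 3 * 2 * compute_factorial(1)
= 3 * 2 * 1
= 6
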